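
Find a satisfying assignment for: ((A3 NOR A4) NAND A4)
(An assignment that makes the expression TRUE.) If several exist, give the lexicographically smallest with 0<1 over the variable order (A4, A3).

A4=0, A3=0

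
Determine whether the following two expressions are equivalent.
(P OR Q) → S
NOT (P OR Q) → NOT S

No, Inverse is not equivalent to original (counterexample: P=0, S=0, Q=1)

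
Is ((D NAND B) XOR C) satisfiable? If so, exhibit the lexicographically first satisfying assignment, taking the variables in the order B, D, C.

B=0, D=0, C=0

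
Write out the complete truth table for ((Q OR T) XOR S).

T | S | Q | Output
------------------
0 | 0 | 0 | 0
0 | 0 | 1 | 1
0 | 1 | 0 | 1
0 | 1 | 1 | 0
1 | 0 | 0 | 1
1 | 0 | 1 | 1
1 | 1 | 0 | 0
1 | 1 | 1 | 0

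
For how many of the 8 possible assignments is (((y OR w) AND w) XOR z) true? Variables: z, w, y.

Satisfying assignments: (0,1,0), (0,1,1), (1,0,0), (1,0,1)
Count: 4 out of 8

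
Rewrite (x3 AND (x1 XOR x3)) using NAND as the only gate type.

((x3 NAND ((x1 NAND (x1 NAND x3)) NAND (x3 NAND (x1 NAND x3)))) NAND (x3 NAND ((x1 NAND (x1 NAND x3)) NAND (x3 NAND (x1 NAND x3)))))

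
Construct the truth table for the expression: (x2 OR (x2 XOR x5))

x5 | x2 | Output
----------------
0 | 0 | 0
0 | 1 | 1
1 | 0 | 1
1 | 1 | 1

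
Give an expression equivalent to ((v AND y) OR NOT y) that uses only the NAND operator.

((((v NAND y) NAND (v NAND y)) NAND ((v NAND y) NAND (v NAND y))) NAND ((y NAND y) NAND (y NAND y)))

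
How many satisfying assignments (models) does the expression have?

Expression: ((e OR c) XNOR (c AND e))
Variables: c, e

Satisfying assignments: (0,0), (1,1)
Count: 2 out of 4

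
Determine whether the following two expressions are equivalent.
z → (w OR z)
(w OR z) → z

No, Converse is not equivalent to original (counterexample: w=1, z=0, y=0)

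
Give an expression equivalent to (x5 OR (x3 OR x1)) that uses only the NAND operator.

((x5 NAND x5) NAND (((x3 NAND x3) NAND (x1 NAND x1)) NAND ((x3 NAND x3) NAND (x1 NAND x1))))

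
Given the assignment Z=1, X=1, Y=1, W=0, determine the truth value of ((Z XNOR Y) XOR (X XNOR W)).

Substituting: ((1 XNOR 1) XOR (1 XNOR 0))
= 1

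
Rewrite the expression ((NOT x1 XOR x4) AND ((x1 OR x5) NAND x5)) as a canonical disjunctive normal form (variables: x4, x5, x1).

(NOT x4 AND NOT x5 AND NOT x1) OR (x4 AND NOT x5 AND x1)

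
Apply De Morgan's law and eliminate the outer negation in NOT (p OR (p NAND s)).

NOT p AND NOT (p NAND s)
De Morgan's: NOT(OR of terms) = AND of negations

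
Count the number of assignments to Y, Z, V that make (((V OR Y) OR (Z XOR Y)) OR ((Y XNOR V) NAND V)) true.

Satisfying assignments: (0,0,0), (0,0,1), (0,1,0), (0,1,1), (1,0,0), (1,0,1), (1,1,0), (1,1,1)
Count: 8 out of 8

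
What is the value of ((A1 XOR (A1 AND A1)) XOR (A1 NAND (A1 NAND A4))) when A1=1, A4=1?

Substituting: ((1 XOR (1 AND 1)) XOR (1 NAND (1 NAND 1)))
= 1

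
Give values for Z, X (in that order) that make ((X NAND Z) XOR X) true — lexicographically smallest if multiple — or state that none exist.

Z=0, X=0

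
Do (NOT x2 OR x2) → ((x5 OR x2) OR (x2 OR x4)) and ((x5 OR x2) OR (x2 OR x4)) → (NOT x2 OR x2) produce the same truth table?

No, Converse is not equivalent to original (counterexample: x4=0, x2=0, x5=0)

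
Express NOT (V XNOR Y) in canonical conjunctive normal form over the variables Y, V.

(Y OR V) AND (NOT Y OR NOT V)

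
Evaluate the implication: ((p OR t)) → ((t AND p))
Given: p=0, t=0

Antecedent ((p OR t)) = 0; consequent ((t AND p)) = 0.
0 → 0 = 1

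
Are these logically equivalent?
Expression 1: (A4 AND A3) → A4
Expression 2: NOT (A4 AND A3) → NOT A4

No, Inverse is not equivalent to original (counterexample: A4=1, A5=0, A3=0)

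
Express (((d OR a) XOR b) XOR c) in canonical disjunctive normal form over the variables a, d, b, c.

(NOT a AND NOT d AND NOT b AND c) OR (NOT a AND NOT d AND b AND NOT c) OR (NOT a AND d AND NOT b AND NOT c) OR (NOT a AND d AND b AND c) OR (a AND NOT d AND NOT b AND NOT c) OR (a AND NOT d AND b AND c) OR (a AND d AND NOT b AND NOT c) OR (a AND d AND b AND c)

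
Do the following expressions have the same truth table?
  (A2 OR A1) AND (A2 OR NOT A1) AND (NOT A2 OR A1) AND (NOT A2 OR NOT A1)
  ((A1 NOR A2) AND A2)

Yes, they are equivalent — the two output columns agree on all 4 assignments:
A2 | A1 | Expression 1 | Expression 2
-------------------------------------
0 | 0 | 0 | 0
0 | 1 | 0 | 0
1 | 0 | 0 | 0
1 | 1 | 0 | 0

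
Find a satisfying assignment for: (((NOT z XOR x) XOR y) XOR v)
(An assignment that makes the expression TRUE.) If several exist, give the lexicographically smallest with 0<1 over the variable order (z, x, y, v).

z=0, x=0, y=0, v=0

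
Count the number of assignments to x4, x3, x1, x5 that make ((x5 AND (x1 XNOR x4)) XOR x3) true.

Satisfying assignments: (0,0,0,1), (0,1,0,0), (0,1,1,0), (0,1,1,1), (1,0,1,1), (1,1,0,0), (1,1,0,1), (1,1,1,0)
Count: 8 out of 16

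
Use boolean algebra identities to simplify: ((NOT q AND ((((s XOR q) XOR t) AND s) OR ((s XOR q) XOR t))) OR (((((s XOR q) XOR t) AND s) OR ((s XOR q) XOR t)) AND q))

By distribution ((E AND v) OR (E AND NOT v) = E) then absorption (E OR (E AND v) = E):
= ((s XOR q) XOR t)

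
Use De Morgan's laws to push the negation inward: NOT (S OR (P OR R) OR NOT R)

NOT S AND NOT (P OR R) AND R
De Morgan's: NOT(OR of terms) = AND of negations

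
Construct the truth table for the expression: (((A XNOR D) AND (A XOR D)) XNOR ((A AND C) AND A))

A | D | C | Output
------------------
0 | 0 | 0 | 1
0 | 0 | 1 | 1
0 | 1 | 0 | 1
0 | 1 | 1 | 1
1 | 0 | 0 | 1
1 | 0 | 1 | 0
1 | 1 | 0 | 1
1 | 1 | 1 | 0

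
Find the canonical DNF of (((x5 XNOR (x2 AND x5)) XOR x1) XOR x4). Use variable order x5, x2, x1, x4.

(NOT x5 AND NOT x2 AND NOT x1 AND NOT x4) OR (NOT x5 AND NOT x2 AND x1 AND x4) OR (NOT x5 AND x2 AND NOT x1 AND NOT x4) OR (NOT x5 AND x2 AND x1 AND x4) OR (x5 AND NOT x2 AND NOT x1 AND x4) OR (x5 AND NOT x2 AND x1 AND NOT x4) OR (x5 AND x2 AND NOT x1 AND NOT x4) OR (x5 AND x2 AND x1 AND x4)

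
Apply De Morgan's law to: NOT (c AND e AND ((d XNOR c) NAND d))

NOT c OR NOT e OR NOT ((d XNOR c) NAND d)
De Morgan's: NOT(AND of terms) = OR of negations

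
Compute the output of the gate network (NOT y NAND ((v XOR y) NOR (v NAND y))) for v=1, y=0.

Substituting: (NOT 0 NAND ((1 XOR 0) NOR (1 NAND 0)))
= 1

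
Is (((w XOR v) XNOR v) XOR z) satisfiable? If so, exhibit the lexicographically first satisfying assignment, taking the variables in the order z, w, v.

z=0, w=0, v=0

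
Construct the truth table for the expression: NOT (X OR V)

V | X | Output
--------------
0 | 0 | 1
0 | 1 | 0
1 | 0 | 0
1 | 1 | 0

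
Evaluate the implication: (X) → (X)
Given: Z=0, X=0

Antecedent (X) = 0; consequent (X) = 0.
0 → 0 = 1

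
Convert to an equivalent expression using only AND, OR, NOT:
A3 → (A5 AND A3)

NOT A3 OR (A5 AND A3)
(Implication elimination: A → B = NOT A OR B)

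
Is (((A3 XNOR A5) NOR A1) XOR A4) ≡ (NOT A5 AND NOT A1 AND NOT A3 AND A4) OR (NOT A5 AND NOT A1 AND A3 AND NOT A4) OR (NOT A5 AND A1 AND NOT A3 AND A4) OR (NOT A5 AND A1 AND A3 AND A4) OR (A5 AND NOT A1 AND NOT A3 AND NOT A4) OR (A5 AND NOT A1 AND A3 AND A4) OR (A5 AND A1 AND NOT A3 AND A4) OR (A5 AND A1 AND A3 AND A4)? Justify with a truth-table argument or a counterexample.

Yes, they are equivalent — the two output columns agree on all 16 assignments:
A5 | A1 | A3 | A4 | Expression 1 | Expression 2
-----------------------------------------------
0 | 0 | 0 | 0 | 0 | 0
0 | 0 | 0 | 1 | 1 | 1
0 | 0 | 1 | 0 | 1 | 1
0 | 0 | 1 | 1 | 0 | 0
0 | 1 | 0 | 0 | 0 | 0
0 | 1 | 0 | 1 | 1 | 1
0 | 1 | 1 | 0 | 0 | 0
0 | 1 | 1 | 1 | 1 | 1
1 | 0 | 0 | 0 | 1 | 1
1 | 0 | 0 | 1 | 0 | 0
1 | 0 | 1 | 0 | 0 | 0
1 | 0 | 1 | 1 | 1 | 1
1 | 1 | 0 | 0 | 0 | 0
1 | 1 | 0 | 1 | 1 | 1
1 | 1 | 1 | 0 | 0 | 0
1 | 1 | 1 | 1 | 1 | 1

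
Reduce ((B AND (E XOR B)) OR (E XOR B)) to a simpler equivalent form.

By absorption (E OR (E AND v) = E):
= (E XOR B)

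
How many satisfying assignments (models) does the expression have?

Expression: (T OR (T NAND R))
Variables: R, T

Satisfying assignments: (0,0), (0,1), (1,0), (1,1)
Count: 4 out of 4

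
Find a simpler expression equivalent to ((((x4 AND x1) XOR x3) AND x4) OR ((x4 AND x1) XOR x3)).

By absorption (E OR (E AND v) = E):
= ((x4 AND x1) XOR x3)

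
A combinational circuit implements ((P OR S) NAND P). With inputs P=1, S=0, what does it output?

Substituting: ((1 OR 0) NAND 1)
= 0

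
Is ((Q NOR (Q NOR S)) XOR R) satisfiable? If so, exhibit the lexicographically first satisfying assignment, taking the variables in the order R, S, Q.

R=0, S=1, Q=0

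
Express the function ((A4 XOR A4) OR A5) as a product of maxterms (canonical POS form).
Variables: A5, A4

ΠM(0, 1) = (A5 OR A4) AND (A5 OR NOT A4)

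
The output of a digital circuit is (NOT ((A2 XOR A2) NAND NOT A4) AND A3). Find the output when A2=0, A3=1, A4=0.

Substituting: (NOT ((0 XOR 0) NAND NOT 0) AND 1)
= 0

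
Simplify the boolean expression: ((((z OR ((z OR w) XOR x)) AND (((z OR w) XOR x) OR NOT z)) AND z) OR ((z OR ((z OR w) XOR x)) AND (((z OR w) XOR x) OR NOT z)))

By absorption (E OR (E AND v) = E) then distribution ((E OR v) AND (E OR NOT v) = E):
= ((z OR w) XOR x)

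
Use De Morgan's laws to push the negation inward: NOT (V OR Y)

NOT V AND NOT Y
De Morgan's: NOT(OR of terms) = AND of negations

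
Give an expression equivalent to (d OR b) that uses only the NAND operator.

((d NAND d) NAND (b NAND b))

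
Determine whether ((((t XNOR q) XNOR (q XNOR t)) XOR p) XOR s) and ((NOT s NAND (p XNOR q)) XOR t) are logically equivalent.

No. Counterexample: with t=0, q=0, p=0, s=0, Expression 1 = 1 but Expression 2 = 0.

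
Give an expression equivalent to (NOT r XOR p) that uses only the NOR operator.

(((((r NOR r) NOR p) NOR ((r NOR r) NOR p)) NOR (((r NOR r) NOR p) NOR ((r NOR r) NOR p))) NOR (((((r NOR r) NOR (r NOR r)) NOR (p NOR p)) NOR (((r NOR r) NOR (r NOR r)) NOR (p NOR p))) NOR ((((r NOR r) NOR (r NOR r)) NOR (p NOR p)) NOR (((r NOR r) NOR (r NOR r)) NOR (p NOR p)))))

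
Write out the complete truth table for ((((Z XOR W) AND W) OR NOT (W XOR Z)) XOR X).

X | Z | W | Output
------------------
0 | 0 | 0 | 1
0 | 0 | 1 | 1
0 | 1 | 0 | 0
0 | 1 | 1 | 1
1 | 0 | 0 | 0
1 | 0 | 1 | 0
1 | 1 | 0 | 1
1 | 1 | 1 | 0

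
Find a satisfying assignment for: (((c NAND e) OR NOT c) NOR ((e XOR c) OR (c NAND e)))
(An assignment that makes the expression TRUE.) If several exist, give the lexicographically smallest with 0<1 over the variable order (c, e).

c=1, e=1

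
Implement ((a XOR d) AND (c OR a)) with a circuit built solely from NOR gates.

((((((a NOR d) NOR (a NOR d)) NOR ((a NOR d) NOR (a NOR d))) NOR ((((a NOR a) NOR (d NOR d)) NOR ((a NOR a) NOR (d NOR d))) NOR (((a NOR a) NOR (d NOR d)) NOR ((a NOR a) NOR (d NOR d))))) NOR ((((a NOR d) NOR (a NOR d)) NOR ((a NOR d) NOR (a NOR d))) NOR ((((a NOR a) NOR (d NOR d)) NOR ((a NOR a) NOR (d NOR d))) NOR (((a NOR a) NOR (d NOR d)) NOR ((a NOR a) NOR (d NOR d)))))) NOR (((c NOR a) NOR (c NOR a)) NOR ((c NOR a) NOR (c NOR a))))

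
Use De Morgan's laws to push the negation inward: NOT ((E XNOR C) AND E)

NOT (E XNOR C) OR NOT E
De Morgan's: NOT(AND of terms) = OR of negations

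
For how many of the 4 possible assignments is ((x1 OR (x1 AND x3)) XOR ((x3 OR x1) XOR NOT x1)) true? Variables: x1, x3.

Satisfying assignments: (0,0)
Count: 1 out of 4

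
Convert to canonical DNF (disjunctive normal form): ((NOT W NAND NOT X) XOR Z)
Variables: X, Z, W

(NOT X AND NOT Z AND W) OR (NOT X AND Z AND NOT W) OR (X AND NOT Z AND NOT W) OR (X AND NOT Z AND W)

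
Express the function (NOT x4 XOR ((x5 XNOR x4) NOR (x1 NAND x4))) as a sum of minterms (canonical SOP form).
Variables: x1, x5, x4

Σm(0, 2, 4, 5, 6) = (NOT x1 AND NOT x5 AND NOT x4) OR (NOT x1 AND x5 AND NOT x4) OR (x1 AND NOT x5 AND NOT x4) OR (x1 AND NOT x5 AND x4) OR (x1 AND x5 AND NOT x4)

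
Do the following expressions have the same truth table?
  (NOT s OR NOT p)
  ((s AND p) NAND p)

Yes, they are equivalent — the two output columns agree on all 4 assignments:
s | p | Expression 1 | Expression 2
-----------------------------------
0 | 0 | 1 | 1
0 | 1 | 1 | 1
1 | 0 | 1 | 1
1 | 1 | 0 | 0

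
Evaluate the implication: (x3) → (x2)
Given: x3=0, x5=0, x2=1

Antecedent (x3) = 0; consequent (x2) = 1.
0 → 1 = 1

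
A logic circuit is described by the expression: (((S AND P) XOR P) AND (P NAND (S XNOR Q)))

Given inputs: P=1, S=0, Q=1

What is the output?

Substituting: (((0 AND 1) XOR 1) AND (1 NAND (0 XNOR 1)))
= 1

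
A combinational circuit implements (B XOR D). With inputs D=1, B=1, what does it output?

Substituting: (1 XOR 1)
= 0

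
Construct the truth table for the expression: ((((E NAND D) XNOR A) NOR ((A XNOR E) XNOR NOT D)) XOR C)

A | D | C | E | Output
----------------------
0 | 0 | 0 | 0 | 0
0 | 0 | 0 | 1 | 1
0 | 0 | 1 | 0 | 1
0 | 0 | 1 | 1 | 0
0 | 1 | 0 | 0 | 1
0 | 1 | 0 | 1 | 0
0 | 1 | 1 | 0 | 0
0 | 1 | 1 | 1 | 1
1 | 0 | 0 | 0 | 0
1 | 0 | 0 | 1 | 0
1 | 0 | 1 | 0 | 1
1 | 0 | 1 | 1 | 1
1 | 1 | 0 | 0 | 0
1 | 1 | 0 | 1 | 1
1 | 1 | 1 | 0 | 1
1 | 1 | 1 | 1 | 0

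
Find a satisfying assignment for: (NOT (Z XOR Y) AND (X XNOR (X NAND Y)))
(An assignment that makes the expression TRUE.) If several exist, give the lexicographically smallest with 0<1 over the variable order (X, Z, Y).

X=1, Z=0, Y=0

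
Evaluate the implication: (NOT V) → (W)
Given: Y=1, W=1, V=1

Antecedent (NOT V) = 0; consequent (W) = 1.
0 → 1 = 1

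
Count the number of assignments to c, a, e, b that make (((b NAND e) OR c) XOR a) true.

Satisfying assignments: (0,0,0,0), (0,0,0,1), (0,0,1,0), (0,1,1,1), (1,0,0,0), (1,0,0,1), (1,0,1,0), (1,0,1,1)
Count: 8 out of 16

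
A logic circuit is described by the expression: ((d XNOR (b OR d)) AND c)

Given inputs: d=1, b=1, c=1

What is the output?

Substituting: ((1 XNOR (1 OR 1)) AND 1)
= 1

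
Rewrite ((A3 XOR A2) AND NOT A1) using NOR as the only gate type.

((((((A3 NOR A2) NOR (A3 NOR A2)) NOR ((A3 NOR A2) NOR (A3 NOR A2))) NOR ((((A3 NOR A3) NOR (A2 NOR A2)) NOR ((A3 NOR A3) NOR (A2 NOR A2))) NOR (((A3 NOR A3) NOR (A2 NOR A2)) NOR ((A3 NOR A3) NOR (A2 NOR A2))))) NOR ((((A3 NOR A2) NOR (A3 NOR A2)) NOR ((A3 NOR A2) NOR (A3 NOR A2))) NOR ((((A3 NOR A3) NOR (A2 NOR A2)) NOR ((A3 NOR A3) NOR (A2 NOR A2))) NOR (((A3 NOR A3) NOR (A2 NOR A2)) NOR ((A3 NOR A3) NOR (A2 NOR A2)))))) NOR ((A1 NOR A1) NOR (A1 NOR A1)))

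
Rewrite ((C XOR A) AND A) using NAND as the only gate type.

((((C NAND (C NAND A)) NAND (A NAND (C NAND A))) NAND A) NAND (((C NAND (C NAND A)) NAND (A NAND (C NAND A))) NAND A))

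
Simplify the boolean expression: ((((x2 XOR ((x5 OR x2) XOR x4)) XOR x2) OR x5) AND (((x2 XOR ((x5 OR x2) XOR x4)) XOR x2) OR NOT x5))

By distribution ((E OR v) AND (E OR NOT v) = E) then XOR self-cancellation ((E XOR v) XOR v = E):
= ((x5 OR x2) XOR x4)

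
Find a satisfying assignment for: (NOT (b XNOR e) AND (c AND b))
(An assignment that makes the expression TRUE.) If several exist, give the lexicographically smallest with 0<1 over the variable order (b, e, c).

b=1, e=0, c=1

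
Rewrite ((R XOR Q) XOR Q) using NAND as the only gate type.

((((R NAND (R NAND Q)) NAND (Q NAND (R NAND Q))) NAND (((R NAND (R NAND Q)) NAND (Q NAND (R NAND Q))) NAND Q)) NAND (Q NAND (((R NAND (R NAND Q)) NAND (Q NAND (R NAND Q))) NAND Q)))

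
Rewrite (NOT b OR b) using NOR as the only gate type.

(((b NOR b) NOR b) NOR ((b NOR b) NOR b))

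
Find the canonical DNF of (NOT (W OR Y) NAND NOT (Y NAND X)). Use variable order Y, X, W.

(NOT Y AND NOT X AND NOT W) OR (NOT Y AND NOT X AND W) OR (NOT Y AND X AND NOT W) OR (NOT Y AND X AND W) OR (Y AND NOT X AND NOT W) OR (Y AND NOT X AND W) OR (Y AND X AND NOT W) OR (Y AND X AND W)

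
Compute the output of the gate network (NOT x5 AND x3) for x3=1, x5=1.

Substituting: (NOT 1 AND 1)
= 0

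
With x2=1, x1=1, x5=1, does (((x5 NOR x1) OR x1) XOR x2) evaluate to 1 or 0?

Substituting: (((1 NOR 1) OR 1) XOR 1)
= 0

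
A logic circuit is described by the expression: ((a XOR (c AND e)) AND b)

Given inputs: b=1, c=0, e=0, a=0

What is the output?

Substituting: ((0 XOR (0 AND 0)) AND 1)
= 0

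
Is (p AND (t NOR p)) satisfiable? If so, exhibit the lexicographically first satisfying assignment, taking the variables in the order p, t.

UNSATISFIABLE - no assignment makes this expression true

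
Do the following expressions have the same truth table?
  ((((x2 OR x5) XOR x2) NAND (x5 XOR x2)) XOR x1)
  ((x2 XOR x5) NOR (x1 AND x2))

No. Counterexample: with x2=0, x1=1, x5=0, Expression 1 = 0 but Expression 2 = 1.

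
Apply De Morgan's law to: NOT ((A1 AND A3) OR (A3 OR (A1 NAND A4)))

NOT (A1 AND A3) AND NOT (A3 OR (A1 NAND A4))
De Morgan's: NOT(OR of terms) = AND of negations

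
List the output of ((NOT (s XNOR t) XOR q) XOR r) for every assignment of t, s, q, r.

t | s | q | r | Output
----------------------
0 | 0 | 0 | 0 | 0
0 | 0 | 0 | 1 | 1
0 | 0 | 1 | 0 | 1
0 | 0 | 1 | 1 | 0
0 | 1 | 0 | 0 | 1
0 | 1 | 0 | 1 | 0
0 | 1 | 1 | 0 | 0
0 | 1 | 1 | 1 | 1
1 | 0 | 0 | 0 | 1
1 | 0 | 0 | 1 | 0
1 | 0 | 1 | 0 | 0
1 | 0 | 1 | 1 | 1
1 | 1 | 0 | 0 | 0
1 | 1 | 0 | 1 | 1
1 | 1 | 1 | 0 | 1
1 | 1 | 1 | 1 | 0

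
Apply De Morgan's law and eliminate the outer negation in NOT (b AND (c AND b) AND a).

NOT b OR NOT (c AND b) OR NOT a
De Morgan's: NOT(AND of terms) = OR of negations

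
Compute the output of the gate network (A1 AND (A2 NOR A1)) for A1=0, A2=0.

Substituting: (0 AND (0 NOR 0))
= 0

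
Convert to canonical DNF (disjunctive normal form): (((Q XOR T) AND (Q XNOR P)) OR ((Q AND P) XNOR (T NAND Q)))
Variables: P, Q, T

(NOT P AND NOT Q AND T) OR (NOT P AND Q AND T) OR (P AND Q AND NOT T)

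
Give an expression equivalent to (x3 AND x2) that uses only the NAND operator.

((x3 NAND x2) NAND (x3 NAND x2))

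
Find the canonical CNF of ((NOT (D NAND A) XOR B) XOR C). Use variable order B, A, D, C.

(B OR A OR D OR C) AND (B OR A OR NOT D OR C) AND (B OR NOT A OR D OR C) AND (B OR NOT A OR NOT D OR NOT C) AND (NOT B OR A OR D OR NOT C) AND (NOT B OR A OR NOT D OR NOT C) AND (NOT B OR NOT A OR D OR NOT C) AND (NOT B OR NOT A OR NOT D OR C)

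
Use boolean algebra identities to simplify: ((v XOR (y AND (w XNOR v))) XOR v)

By XOR self-cancellation ((E XOR v) XOR v = E):
= (y AND (w XNOR v))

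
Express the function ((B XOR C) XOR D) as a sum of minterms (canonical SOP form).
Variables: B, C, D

Σm(1, 2, 4, 7) = (NOT B AND NOT C AND D) OR (NOT B AND C AND NOT D) OR (B AND NOT C AND NOT D) OR (B AND C AND D)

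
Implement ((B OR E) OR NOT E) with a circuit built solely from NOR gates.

((((B NOR E) NOR (B NOR E)) NOR (E NOR E)) NOR (((B NOR E) NOR (B NOR E)) NOR (E NOR E)))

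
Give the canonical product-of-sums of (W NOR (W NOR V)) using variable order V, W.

ΠM(0, 1, 3) = (V OR W) AND (V OR NOT W) AND (NOT V OR NOT W)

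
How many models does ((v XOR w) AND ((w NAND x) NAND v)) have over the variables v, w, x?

Satisfying assignments: (0,1,0), (0,1,1)
Count: 2 out of 8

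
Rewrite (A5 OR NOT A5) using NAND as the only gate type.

((A5 NAND A5) NAND ((A5 NAND A5) NAND (A5 NAND A5)))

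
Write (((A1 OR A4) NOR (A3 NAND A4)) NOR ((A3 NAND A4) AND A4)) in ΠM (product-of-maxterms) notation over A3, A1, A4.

ΠM(1, 3) = (A3 OR A1 OR NOT A4) AND (A3 OR NOT A1 OR NOT A4)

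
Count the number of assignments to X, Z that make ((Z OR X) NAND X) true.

Satisfying assignments: (0,0), (0,1)
Count: 2 out of 4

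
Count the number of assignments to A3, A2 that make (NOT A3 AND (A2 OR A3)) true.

Satisfying assignments: (0,1)
Count: 1 out of 4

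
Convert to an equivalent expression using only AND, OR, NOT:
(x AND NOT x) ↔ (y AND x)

((x AND NOT x) AND (y AND x)) OR (NOT (x AND NOT x) AND NOT (y AND x))
(Biconditional = both true or both false)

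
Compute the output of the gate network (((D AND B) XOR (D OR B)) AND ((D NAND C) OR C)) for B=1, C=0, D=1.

Substituting: (((1 AND 1) XOR (1 OR 1)) AND ((1 NAND 0) OR 0))
= 0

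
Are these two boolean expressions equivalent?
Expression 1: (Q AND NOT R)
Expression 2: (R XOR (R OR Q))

Yes, they are equivalent — the two output columns agree on all 4 assignments:
Q | R | Expression 1 | Expression 2
-----------------------------------
0 | 0 | 0 | 0
0 | 1 | 0 | 0
1 | 0 | 1 | 1
1 | 1 | 0 | 0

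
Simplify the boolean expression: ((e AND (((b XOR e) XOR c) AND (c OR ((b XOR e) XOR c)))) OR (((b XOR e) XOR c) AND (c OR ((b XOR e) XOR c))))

By absorption (E OR (E AND v) = E) then absorption (E AND (E OR v) = E):
= ((b XOR e) XOR c)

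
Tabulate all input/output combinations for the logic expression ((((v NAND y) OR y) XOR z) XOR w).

z | y | v | w | Output
----------------------
0 | 0 | 0 | 0 | 1
0 | 0 | 0 | 1 | 0
0 | 0 | 1 | 0 | 1
0 | 0 | 1 | 1 | 0
0 | 1 | 0 | 0 | 1
0 | 1 | 0 | 1 | 0
0 | 1 | 1 | 0 | 1
0 | 1 | 1 | 1 | 0
1 | 0 | 0 | 0 | 0
1 | 0 | 0 | 1 | 1
1 | 0 | 1 | 0 | 0
1 | 0 | 1 | 1 | 1
1 | 1 | 0 | 0 | 0
1 | 1 | 0 | 1 | 1
1 | 1 | 1 | 0 | 0
1 | 1 | 1 | 1 | 1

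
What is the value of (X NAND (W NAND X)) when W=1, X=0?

Substituting: (0 NAND (1 NAND 0))
= 1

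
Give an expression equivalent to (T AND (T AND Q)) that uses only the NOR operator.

((T NOR T) NOR (((T NOR T) NOR (Q NOR Q)) NOR ((T NOR T) NOR (Q NOR Q))))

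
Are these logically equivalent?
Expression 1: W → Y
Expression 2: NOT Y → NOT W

Yes, Contrapositive is always equivalent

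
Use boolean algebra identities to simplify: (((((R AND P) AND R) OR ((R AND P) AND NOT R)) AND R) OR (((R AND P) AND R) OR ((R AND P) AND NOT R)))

By absorption (E OR (E AND v) = E) then distribution ((E AND v) OR (E AND NOT v) = E):
= (R AND P)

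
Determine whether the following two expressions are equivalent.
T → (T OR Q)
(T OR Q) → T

No, Converse is not equivalent to original (counterexample: Q=1, T=0)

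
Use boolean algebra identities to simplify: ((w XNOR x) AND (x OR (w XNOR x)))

By absorption (E AND (E OR v) = E):
= (w XNOR x)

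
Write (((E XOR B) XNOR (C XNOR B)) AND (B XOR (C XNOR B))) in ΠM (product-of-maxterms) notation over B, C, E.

ΠM(0, 2, 3, 4, 6, 7) = (B OR C OR E) AND (B OR NOT C OR E) AND (B OR NOT C OR NOT E) AND (NOT B OR C OR E) AND (NOT B OR NOT C OR E) AND (NOT B OR NOT C OR NOT E)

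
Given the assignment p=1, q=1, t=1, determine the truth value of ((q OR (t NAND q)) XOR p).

Substituting: ((1 OR (1 NAND 1)) XOR 1)
= 0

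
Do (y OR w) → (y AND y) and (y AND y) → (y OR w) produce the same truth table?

No, Converse is not equivalent to original (counterexample: y=0, w=1)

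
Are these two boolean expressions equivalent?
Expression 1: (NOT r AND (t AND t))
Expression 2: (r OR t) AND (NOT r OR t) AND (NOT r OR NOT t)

Yes, they are equivalent — the two output columns agree on all 4 assignments:
r | t | Expression 1 | Expression 2
-----------------------------------
0 | 0 | 0 | 0
0 | 1 | 1 | 1
1 | 0 | 0 | 0
1 | 1 | 0 | 0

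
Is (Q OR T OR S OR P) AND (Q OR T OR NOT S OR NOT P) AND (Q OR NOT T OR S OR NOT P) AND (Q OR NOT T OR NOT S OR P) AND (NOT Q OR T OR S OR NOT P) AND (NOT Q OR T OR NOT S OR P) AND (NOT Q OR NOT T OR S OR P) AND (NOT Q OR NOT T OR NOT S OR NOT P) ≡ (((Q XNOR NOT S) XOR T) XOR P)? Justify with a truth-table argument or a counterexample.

Yes, they are equivalent — the two output columns agree on all 16 assignments:
Q | T | S | P | Expression 1 | Expression 2
-------------------------------------------
0 | 0 | 0 | 0 | 0 | 0
0 | 0 | 0 | 1 | 1 | 1
0 | 0 | 1 | 0 | 1 | 1
0 | 0 | 1 | 1 | 0 | 0
0 | 1 | 0 | 0 | 1 | 1
0 | 1 | 0 | 1 | 0 | 0
0 | 1 | 1 | 0 | 0 | 0
0 | 1 | 1 | 1 | 1 | 1
1 | 0 | 0 | 0 | 1 | 1
1 | 0 | 0 | 1 | 0 | 0
1 | 0 | 1 | 0 | 0 | 0
1 | 0 | 1 | 1 | 1 | 1
1 | 1 | 0 | 0 | 0 | 0
1 | 1 | 0 | 1 | 1 | 1
1 | 1 | 1 | 0 | 1 | 1
1 | 1 | 1 | 1 | 0 | 0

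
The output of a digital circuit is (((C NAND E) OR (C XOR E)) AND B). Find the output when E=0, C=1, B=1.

Substituting: (((1 NAND 0) OR (1 XOR 0)) AND 1)
= 1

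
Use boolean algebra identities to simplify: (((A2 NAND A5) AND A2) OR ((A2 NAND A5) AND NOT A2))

By distribution ((E AND v) OR (E AND NOT v) = E):
= (A2 NAND A5)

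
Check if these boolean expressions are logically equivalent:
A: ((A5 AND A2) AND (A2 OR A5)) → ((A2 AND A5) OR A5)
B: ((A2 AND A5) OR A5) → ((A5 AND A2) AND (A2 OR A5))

No, Converse is not equivalent to original (counterexample: A5=1, A2=0)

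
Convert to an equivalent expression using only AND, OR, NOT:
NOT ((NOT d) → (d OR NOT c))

(NOT d) AND NOT (d OR NOT c)
(Negated implication: NOT(A → B) = A AND NOT B)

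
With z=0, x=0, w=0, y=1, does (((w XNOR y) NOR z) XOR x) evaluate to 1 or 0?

Substituting: (((0 XNOR 1) NOR 0) XOR 0)
= 1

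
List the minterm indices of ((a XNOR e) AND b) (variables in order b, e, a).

Σm(4, 7) = (b AND NOT e AND NOT a) OR (b AND e AND a)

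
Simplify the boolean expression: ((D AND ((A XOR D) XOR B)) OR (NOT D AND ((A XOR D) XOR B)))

By distribution ((E AND v) OR (E AND NOT v) = E):
= ((A XOR D) XOR B)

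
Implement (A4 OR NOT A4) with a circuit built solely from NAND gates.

((A4 NAND A4) NAND ((A4 NAND A4) NAND (A4 NAND A4)))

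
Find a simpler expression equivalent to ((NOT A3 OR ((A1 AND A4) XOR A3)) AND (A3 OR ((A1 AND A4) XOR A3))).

By distribution ((E OR v) AND (E OR NOT v) = E):
= ((A1 AND A4) XOR A3)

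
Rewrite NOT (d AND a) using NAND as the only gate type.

(((d NAND a) NAND (d NAND a)) NAND ((d NAND a) NAND (d NAND a)))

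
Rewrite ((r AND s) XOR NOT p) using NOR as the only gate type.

((((((r NOR r) NOR (s NOR s)) NOR (p NOR p)) NOR (((r NOR r) NOR (s NOR s)) NOR (p NOR p))) NOR ((((r NOR r) NOR (s NOR s)) NOR (p NOR p)) NOR (((r NOR r) NOR (s NOR s)) NOR (p NOR p)))) NOR ((((((r NOR r) NOR (s NOR s)) NOR ((r NOR r) NOR (s NOR s))) NOR ((p NOR p) NOR (p NOR p))) NOR ((((r NOR r) NOR (s NOR s)) NOR ((r NOR r) NOR (s NOR s))) NOR ((p NOR p) NOR (p NOR p)))) NOR (((((r NOR r) NOR (s NOR s)) NOR ((r NOR r) NOR (s NOR s))) NOR ((p NOR p) NOR (p NOR p))) NOR ((((r NOR r) NOR (s NOR s)) NOR ((r NOR r) NOR (s NOR s))) NOR ((p NOR p) NOR (p NOR p))))))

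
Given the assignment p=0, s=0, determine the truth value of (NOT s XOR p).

Substituting: (NOT 0 XOR 0)
= 1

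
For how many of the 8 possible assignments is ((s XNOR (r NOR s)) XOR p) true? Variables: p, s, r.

Satisfying assignments: (0,0,1), (1,0,0), (1,1,0), (1,1,1)
Count: 4 out of 8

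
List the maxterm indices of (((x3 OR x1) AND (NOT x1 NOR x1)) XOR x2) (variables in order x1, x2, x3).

ΠM(0, 1, 4, 5) = (x1 OR x2 OR x3) AND (x1 OR x2 OR NOT x3) AND (NOT x1 OR x2 OR x3) AND (NOT x1 OR x2 OR NOT x3)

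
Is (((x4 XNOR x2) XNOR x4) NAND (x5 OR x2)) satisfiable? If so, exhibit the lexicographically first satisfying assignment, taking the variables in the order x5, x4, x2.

x5=0, x4=0, x2=0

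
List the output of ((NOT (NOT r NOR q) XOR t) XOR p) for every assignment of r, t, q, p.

r | t | q | p | Output
----------------------
0 | 0 | 0 | 0 | 1
0 | 0 | 0 | 1 | 0
0 | 0 | 1 | 0 | 1
0 | 0 | 1 | 1 | 0
0 | 1 | 0 | 0 | 0
0 | 1 | 0 | 1 | 1
0 | 1 | 1 | 0 | 0
0 | 1 | 1 | 1 | 1
1 | 0 | 0 | 0 | 0
1 | 0 | 0 | 1 | 1
1 | 0 | 1 | 0 | 1
1 | 0 | 1 | 1 | 0
1 | 1 | 0 | 0 | 1
1 | 1 | 0 | 1 | 0
1 | 1 | 1 | 0 | 0
1 | 1 | 1 | 1 | 1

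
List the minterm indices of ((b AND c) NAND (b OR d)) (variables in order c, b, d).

Σm(0, 1, 2, 3, 4, 5) = (NOT c AND NOT b AND NOT d) OR (NOT c AND NOT b AND d) OR (NOT c AND b AND NOT d) OR (NOT c AND b AND d) OR (c AND NOT b AND NOT d) OR (c AND NOT b AND d)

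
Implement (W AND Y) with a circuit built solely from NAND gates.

((W NAND Y) NAND (W NAND Y))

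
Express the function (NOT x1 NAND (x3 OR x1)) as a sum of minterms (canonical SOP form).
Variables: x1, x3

Σm(0, 2, 3) = (NOT x1 AND NOT x3) OR (x1 AND NOT x3) OR (x1 AND x3)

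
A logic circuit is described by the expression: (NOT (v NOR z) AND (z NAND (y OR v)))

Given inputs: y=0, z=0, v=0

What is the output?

Substituting: (NOT (0 NOR 0) AND (0 NAND (0 OR 0)))
= 0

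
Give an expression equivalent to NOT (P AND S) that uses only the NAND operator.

(((P NAND S) NAND (P NAND S)) NAND ((P NAND S) NAND (P NAND S)))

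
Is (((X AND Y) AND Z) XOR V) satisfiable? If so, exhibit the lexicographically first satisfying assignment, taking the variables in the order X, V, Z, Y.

X=0, V=1, Z=0, Y=0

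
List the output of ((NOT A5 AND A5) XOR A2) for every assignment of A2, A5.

A2 | A5 | Output
----------------
0 | 0 | 0
0 | 1 | 0
1 | 0 | 1
1 | 1 | 1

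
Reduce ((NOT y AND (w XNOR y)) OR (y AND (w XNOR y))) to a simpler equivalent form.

By distribution ((E AND v) OR (E AND NOT v) = E):
= (w XNOR y)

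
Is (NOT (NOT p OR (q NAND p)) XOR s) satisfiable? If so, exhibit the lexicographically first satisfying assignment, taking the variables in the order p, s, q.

p=0, s=1, q=0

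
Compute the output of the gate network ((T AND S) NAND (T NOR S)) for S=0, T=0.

Substituting: ((0 AND 0) NAND (0 NOR 0))
= 1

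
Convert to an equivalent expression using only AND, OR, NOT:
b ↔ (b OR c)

(b AND (b OR c)) OR (NOT b AND NOT (b OR c))
(Biconditional = both true or both false)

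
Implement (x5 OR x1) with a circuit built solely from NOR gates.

((x5 NOR x1) NOR (x5 NOR x1))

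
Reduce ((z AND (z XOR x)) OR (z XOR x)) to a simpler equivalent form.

By absorption (E OR (E AND v) = E):
= (z XOR x)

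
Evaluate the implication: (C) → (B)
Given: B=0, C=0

Antecedent (C) = 0; consequent (B) = 0.
0 → 0 = 1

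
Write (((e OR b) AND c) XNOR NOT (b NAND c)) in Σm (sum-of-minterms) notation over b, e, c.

Σm(0, 1, 2, 4, 5, 6, 7) = (NOT b AND NOT e AND NOT c) OR (NOT b AND NOT e AND c) OR (NOT b AND e AND NOT c) OR (b AND NOT e AND NOT c) OR (b AND NOT e AND c) OR (b AND e AND NOT c) OR (b AND e AND c)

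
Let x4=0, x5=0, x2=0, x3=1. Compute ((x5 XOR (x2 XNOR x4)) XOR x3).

Substituting: ((0 XOR (0 XNOR 0)) XOR 1)
= 0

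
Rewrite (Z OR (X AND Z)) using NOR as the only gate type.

((Z NOR ((X NOR X) NOR (Z NOR Z))) NOR (Z NOR ((X NOR X) NOR (Z NOR Z))))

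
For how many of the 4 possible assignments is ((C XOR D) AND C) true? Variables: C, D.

Satisfying assignments: (1,0)
Count: 1 out of 4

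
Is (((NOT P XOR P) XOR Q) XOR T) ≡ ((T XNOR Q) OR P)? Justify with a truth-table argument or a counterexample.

No. Counterexample: with Q=0, P=1, T=1, Expression 1 = 0 but Expression 2 = 1.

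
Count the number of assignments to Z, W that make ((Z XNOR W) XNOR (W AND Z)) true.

Satisfying assignments: (0,1), (1,0), (1,1)
Count: 3 out of 4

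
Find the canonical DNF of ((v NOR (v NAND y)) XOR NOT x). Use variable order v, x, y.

(NOT v AND NOT x AND NOT y) OR (NOT v AND NOT x AND y) OR (v AND NOT x AND NOT y) OR (v AND NOT x AND y)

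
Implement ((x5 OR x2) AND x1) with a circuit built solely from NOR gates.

((((x5 NOR x2) NOR (x5 NOR x2)) NOR ((x5 NOR x2) NOR (x5 NOR x2))) NOR (x1 NOR x1))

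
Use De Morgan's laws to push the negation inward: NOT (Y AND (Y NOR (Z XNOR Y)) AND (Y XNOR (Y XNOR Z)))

NOT Y OR NOT (Y NOR (Z XNOR Y)) OR NOT (Y XNOR (Y XNOR Z))
De Morgan's: NOT(AND of terms) = OR of negations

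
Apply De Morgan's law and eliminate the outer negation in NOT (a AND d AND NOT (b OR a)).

NOT a OR NOT d OR (b OR a)
De Morgan's: NOT(AND of terms) = OR of negations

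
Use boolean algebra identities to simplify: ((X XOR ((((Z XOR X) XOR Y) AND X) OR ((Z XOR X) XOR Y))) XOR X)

By XOR self-cancellation ((E XOR v) XOR v = E) then absorption (E OR (E AND v) = E):
= ((Z XOR X) XOR Y)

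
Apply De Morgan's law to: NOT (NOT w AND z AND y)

w OR NOT z OR NOT y
De Morgan's: NOT(AND of terms) = OR of negations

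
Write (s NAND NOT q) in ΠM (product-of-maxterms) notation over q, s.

ΠM(1) = (q OR NOT s)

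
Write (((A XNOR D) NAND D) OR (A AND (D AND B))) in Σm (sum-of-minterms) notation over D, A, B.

Σm(0, 1, 2, 3, 4, 5, 7) = (NOT D AND NOT A AND NOT B) OR (NOT D AND NOT A AND B) OR (NOT D AND A AND NOT B) OR (NOT D AND A AND B) OR (D AND NOT A AND NOT B) OR (D AND NOT A AND B) OR (D AND A AND B)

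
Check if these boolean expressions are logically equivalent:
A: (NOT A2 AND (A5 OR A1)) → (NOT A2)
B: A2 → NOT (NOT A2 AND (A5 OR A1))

Yes, Contrapositive is always equivalent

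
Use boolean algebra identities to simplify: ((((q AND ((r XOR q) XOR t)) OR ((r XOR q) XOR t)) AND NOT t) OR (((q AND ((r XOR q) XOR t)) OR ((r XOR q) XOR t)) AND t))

By distribution ((E AND v) OR (E AND NOT v) = E) then absorption (E OR (E AND v) = E):
= ((r XOR q) XOR t)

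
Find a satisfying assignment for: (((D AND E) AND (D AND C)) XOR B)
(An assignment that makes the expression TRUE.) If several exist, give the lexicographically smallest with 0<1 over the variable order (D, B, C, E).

D=0, B=1, C=0, E=0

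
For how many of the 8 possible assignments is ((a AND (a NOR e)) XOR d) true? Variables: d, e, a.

Satisfying assignments: (1,0,0), (1,0,1), (1,1,0), (1,1,1)
Count: 4 out of 8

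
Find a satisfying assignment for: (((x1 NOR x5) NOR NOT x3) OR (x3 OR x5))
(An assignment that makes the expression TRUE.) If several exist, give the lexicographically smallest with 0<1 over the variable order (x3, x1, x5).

x3=0, x1=0, x5=1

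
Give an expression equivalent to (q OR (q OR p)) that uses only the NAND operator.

((q NAND q) NAND (((q NAND q) NAND (p NAND p)) NAND ((q NAND q) NAND (p NAND p))))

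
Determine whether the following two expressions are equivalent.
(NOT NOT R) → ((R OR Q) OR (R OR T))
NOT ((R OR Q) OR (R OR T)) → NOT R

Yes, Contrapositive is always equivalent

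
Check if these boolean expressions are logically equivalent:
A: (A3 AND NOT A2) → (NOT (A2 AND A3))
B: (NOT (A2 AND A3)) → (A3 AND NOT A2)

No, Converse is not equivalent to original (counterexample: A2=0, A3=0)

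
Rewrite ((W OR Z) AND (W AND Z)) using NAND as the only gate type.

((((W NAND W) NAND (Z NAND Z)) NAND ((W NAND Z) NAND (W NAND Z))) NAND (((W NAND W) NAND (Z NAND Z)) NAND ((W NAND Z) NAND (W NAND Z))))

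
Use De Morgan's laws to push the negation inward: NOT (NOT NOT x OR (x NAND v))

NOT x AND NOT (x NAND v)
De Morgan's: NOT(OR of terms) = AND of negations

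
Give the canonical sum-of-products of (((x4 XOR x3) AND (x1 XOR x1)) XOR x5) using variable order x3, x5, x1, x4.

Σm(4, 5, 6, 7, 12, 13, 14, 15) = (NOT x3 AND x5 AND NOT x1 AND NOT x4) OR (NOT x3 AND x5 AND NOT x1 AND x4) OR (NOT x3 AND x5 AND x1 AND NOT x4) OR (NOT x3 AND x5 AND x1 AND x4) OR (x3 AND x5 AND NOT x1 AND NOT x4) OR (x3 AND x5 AND NOT x1 AND x4) OR (x3 AND x5 AND x1 AND NOT x4) OR (x3 AND x5 AND x1 AND x4)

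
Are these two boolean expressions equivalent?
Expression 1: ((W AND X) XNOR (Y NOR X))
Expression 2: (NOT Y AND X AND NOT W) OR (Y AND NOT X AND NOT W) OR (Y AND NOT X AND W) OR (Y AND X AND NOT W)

Yes, they are equivalent — the two output columns agree on all 8 assignments:
Y | X | W | Expression 1 | Expression 2
---------------------------------------
0 | 0 | 0 | 0 | 0
0 | 0 | 1 | 0 | 0
0 | 1 | 0 | 1 | 1
0 | 1 | 1 | 0 | 0
1 | 0 | 0 | 1 | 1
1 | 0 | 1 | 1 | 1
1 | 1 | 0 | 1 | 1
1 | 1 | 1 | 0 | 0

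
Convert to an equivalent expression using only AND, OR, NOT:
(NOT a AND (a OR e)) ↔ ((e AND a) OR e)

((NOT a AND (a OR e)) AND ((e AND a) OR e)) OR (NOT (NOT a AND (a OR e)) AND NOT ((e AND a) OR e))
(Biconditional = both true or both false)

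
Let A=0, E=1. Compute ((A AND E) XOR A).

Substituting: ((0 AND 1) XOR 0)
= 0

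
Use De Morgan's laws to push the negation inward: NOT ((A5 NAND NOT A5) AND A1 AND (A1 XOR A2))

NOT (A5 NAND NOT A5) OR NOT A1 OR NOT (A1 XOR A2)
De Morgan's: NOT(AND of terms) = OR of negations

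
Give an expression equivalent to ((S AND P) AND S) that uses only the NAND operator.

((((S NAND P) NAND (S NAND P)) NAND S) NAND (((S NAND P) NAND (S NAND P)) NAND S))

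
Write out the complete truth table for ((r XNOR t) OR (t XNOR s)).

r | t | s | Output
------------------
0 | 0 | 0 | 1
0 | 0 | 1 | 1
0 | 1 | 0 | 0
0 | 1 | 1 | 1
1 | 0 | 0 | 1
1 | 0 | 1 | 0
1 | 1 | 0 | 1
1 | 1 | 1 | 1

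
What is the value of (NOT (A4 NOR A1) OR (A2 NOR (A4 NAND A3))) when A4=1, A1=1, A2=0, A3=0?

Substituting: (NOT (1 NOR 1) OR (0 NOR (1 NAND 0)))
= 1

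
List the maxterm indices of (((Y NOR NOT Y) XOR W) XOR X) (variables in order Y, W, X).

ΠM(0, 3, 4, 7) = (Y OR W OR X) AND (Y OR NOT W OR NOT X) AND (NOT Y OR W OR X) AND (NOT Y OR NOT W OR NOT X)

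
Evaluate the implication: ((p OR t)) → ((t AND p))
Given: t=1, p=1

Antecedent ((p OR t)) = 1; consequent ((t AND p)) = 1.
1 → 1 = 1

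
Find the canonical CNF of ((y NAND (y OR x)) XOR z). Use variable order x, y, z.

(x OR y OR NOT z) AND (x OR NOT y OR z) AND (NOT x OR y OR NOT z) AND (NOT x OR NOT y OR z)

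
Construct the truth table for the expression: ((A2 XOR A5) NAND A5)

A2 | A5 | Output
----------------
0 | 0 | 1
0 | 1 | 0
1 | 0 | 1
1 | 1 | 1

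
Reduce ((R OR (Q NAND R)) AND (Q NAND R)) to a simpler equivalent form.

By absorption (E AND (E OR v) = E):
= (Q NAND R)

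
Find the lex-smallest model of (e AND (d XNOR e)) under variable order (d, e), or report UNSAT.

d=1, e=1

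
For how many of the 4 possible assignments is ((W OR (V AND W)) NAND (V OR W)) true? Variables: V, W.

Satisfying assignments: (0,0), (1,0)
Count: 2 out of 4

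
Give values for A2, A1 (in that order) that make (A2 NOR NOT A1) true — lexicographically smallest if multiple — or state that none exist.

A2=0, A1=1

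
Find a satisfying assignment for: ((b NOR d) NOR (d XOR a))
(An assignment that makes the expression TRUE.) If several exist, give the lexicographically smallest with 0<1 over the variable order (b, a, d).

b=0, a=1, d=1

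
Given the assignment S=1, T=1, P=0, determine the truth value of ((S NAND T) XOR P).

Substituting: ((1 NAND 1) XOR 0)
= 0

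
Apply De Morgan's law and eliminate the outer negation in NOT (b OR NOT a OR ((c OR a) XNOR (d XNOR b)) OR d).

NOT b AND a AND NOT ((c OR a) XNOR (d XNOR b)) AND NOT d
De Morgan's: NOT(OR of terms) = AND of negations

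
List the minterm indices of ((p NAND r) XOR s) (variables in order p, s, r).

Σm(0, 1, 4, 7) = (NOT p AND NOT s AND NOT r) OR (NOT p AND NOT s AND r) OR (p AND NOT s AND NOT r) OR (p AND s AND r)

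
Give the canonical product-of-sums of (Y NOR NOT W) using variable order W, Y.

ΠM(0, 1, 3) = (W OR Y) AND (W OR NOT Y) AND (NOT W OR NOT Y)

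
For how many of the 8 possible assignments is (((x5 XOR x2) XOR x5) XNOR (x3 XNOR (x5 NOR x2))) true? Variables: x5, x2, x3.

Satisfying assignments: (0,0,0), (0,1,0), (1,0,1), (1,1,0)
Count: 4 out of 8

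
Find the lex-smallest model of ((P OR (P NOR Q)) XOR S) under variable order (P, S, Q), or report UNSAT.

P=0, S=0, Q=0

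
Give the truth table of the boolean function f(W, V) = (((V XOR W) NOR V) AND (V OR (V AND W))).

W | V | Output
--------------
0 | 0 | 0
0 | 1 | 0
1 | 0 | 0
1 | 1 | 0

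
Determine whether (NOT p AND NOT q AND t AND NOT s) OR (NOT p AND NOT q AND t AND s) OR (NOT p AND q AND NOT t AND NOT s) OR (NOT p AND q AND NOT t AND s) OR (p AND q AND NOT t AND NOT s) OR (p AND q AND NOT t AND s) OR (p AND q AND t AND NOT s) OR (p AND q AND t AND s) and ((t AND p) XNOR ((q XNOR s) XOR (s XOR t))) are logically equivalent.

Yes, they are equivalent — the two output columns agree on all 16 assignments:
p | q | t | s | Expression 1 | Expression 2
-------------------------------------------
0 | 0 | 0 | 0 | 0 | 0
0 | 0 | 0 | 1 | 0 | 0
0 | 0 | 1 | 0 | 1 | 1
0 | 0 | 1 | 1 | 1 | 1
0 | 1 | 0 | 0 | 1 | 1
0 | 1 | 0 | 1 | 1 | 1
0 | 1 | 1 | 0 | 0 | 0
0 | 1 | 1 | 1 | 0 | 0
1 | 0 | 0 | 0 | 0 | 0
1 | 0 | 0 | 1 | 0 | 0
1 | 0 | 1 | 0 | 0 | 0
1 | 0 | 1 | 1 | 0 | 0
1 | 1 | 0 | 0 | 1 | 1
1 | 1 | 0 | 1 | 1 | 1
1 | 1 | 1 | 0 | 1 | 1
1 | 1 | 1 | 1 | 1 | 1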